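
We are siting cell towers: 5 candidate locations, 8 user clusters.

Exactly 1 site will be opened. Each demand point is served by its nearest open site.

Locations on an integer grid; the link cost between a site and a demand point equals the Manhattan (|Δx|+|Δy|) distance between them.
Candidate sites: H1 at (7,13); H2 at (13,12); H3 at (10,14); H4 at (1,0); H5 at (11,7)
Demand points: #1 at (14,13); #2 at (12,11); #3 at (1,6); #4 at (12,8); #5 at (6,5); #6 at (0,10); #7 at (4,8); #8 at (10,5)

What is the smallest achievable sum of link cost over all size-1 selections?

59

Open {H5}.
  #1→H5 9, #2→H5 5, #3→H5 11, #4→H5 2, #5→H5 7, #6→H5 14, #7→H5 8, #8→H5 3  ⇒ total 59.
Compare {H1}: total 75.
Compare {H2}: total 79.
No size-1 selection does better; minimum is 59.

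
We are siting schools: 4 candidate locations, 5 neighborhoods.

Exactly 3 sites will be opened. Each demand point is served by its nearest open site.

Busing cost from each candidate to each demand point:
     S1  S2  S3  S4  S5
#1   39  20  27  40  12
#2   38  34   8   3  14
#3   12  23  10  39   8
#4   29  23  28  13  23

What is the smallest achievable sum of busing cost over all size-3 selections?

51

Open {#1, #2, #3}.
  S1→#3 12, S2→#1 20, S3→#2 8, S4→#2 3, S5→#3 8  ⇒ total 51.
Compare {#2, #3, #4}: total 54.
Compare {#1, #3, #4}: total 63.
No size-3 selection does better; minimum is 51.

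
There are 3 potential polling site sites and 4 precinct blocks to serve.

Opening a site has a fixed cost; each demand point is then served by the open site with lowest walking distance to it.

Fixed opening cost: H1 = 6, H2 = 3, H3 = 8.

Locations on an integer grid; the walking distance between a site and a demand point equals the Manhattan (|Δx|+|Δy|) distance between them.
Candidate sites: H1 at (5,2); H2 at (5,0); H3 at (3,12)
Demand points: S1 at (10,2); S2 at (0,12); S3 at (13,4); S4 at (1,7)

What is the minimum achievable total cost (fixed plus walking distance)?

39

Open {H1, H3}: assign each demand point to its cheapest open site.
  S1→H1 5, S2→H3 3, S3→H1 10, S4→H3 7
  walking distance 25, fixed 14 → total 39.
Compare {H2, H3}: walking distance 29 + fixed 11 = 40.
Compare {H1, H2, H3}: walking distance 25 + fixed 17 = 42.
Compare {H1}: walking distance 39 + fixed 6 = 45.
All other subsets cost ≥ 40. Minimum total cost: 39.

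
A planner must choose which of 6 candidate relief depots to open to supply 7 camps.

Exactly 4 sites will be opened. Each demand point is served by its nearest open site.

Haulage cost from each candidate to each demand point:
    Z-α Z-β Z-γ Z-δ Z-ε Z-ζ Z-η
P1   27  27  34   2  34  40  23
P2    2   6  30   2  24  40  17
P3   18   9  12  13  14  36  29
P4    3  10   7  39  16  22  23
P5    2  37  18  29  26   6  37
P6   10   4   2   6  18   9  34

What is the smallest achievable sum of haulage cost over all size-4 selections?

47

Open {P2, P3, P5, P6}.
  Z-α→P2 2, Z-β→P6 4, Z-γ→P6 2, Z-δ→P2 2, Z-ε→P3 14, Z-ζ→P5 6, Z-η→P2 17  ⇒ total 47.
Compare {P2, P4, P5, P6}: total 49.
Compare {P1, P2, P3, P6}: total 50.
No size-4 selection does better; minimum is 47.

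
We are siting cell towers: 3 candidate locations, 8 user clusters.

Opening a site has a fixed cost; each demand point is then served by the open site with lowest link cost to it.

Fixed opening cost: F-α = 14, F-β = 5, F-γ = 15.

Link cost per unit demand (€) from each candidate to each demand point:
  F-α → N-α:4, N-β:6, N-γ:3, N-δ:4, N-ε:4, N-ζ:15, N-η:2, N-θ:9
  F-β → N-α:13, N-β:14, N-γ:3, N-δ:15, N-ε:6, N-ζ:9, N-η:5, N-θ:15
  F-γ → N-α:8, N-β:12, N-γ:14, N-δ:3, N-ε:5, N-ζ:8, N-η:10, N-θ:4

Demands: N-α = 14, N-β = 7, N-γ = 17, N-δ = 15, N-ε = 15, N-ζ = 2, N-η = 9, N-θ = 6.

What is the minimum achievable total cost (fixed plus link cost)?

341

Open {F-α, F-γ}: assign each demand point to its cheapest open site.
  N-α→F-α 14×4=56, N-β→F-α 7×6=42, N-γ→F-α 17×3=51, N-δ→F-γ 15×3=45, N-ε→F-α 15×4=60, N-ζ→F-γ 2×8=16, N-η→F-α 9×2=18, N-θ→F-γ 6×4=24
  link cost 312, fixed 29 → total 341.
Compare {F-α, F-β, F-γ}: link cost 312 + fixed 34 = 346.
Compare {F-α, F-β}: link cost 359 + fixed 19 = 378.
Compare {F-α}: link cost 371 + fixed 14 = 385.
All other subsets cost ≥ 346. Minimum total cost: 341.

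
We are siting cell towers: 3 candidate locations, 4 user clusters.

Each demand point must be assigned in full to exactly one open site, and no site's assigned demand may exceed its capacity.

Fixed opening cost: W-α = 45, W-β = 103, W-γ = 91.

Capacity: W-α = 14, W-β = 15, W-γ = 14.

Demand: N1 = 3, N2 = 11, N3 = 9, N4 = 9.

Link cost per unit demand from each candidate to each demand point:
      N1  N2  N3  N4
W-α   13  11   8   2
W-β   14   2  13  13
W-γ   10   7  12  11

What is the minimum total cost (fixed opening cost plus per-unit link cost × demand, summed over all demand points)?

Open {W-α, W-β, W-γ}; cheapest assignment that respects the capacities:
  W-α (cap 14, load 9): N4 — cost 9×2 = 18
  W-β (cap 15, load 11): N2 — cost 11×2 = 22
  W-γ (cap 14, load 12): N1, N3 — cost 3×10 + 9×12 = 138
  Shipping 178, fixed 239 → total 417.
  Any other capacity-feasible assignment to {W-α, W-β, W-γ} ships for at least 178.
Total demand is 32 and no other set of sites has combined capacity ≥ 32, so {W-α, W-β, W-γ} is the only feasible choice of open sites. Minimum: 417.

417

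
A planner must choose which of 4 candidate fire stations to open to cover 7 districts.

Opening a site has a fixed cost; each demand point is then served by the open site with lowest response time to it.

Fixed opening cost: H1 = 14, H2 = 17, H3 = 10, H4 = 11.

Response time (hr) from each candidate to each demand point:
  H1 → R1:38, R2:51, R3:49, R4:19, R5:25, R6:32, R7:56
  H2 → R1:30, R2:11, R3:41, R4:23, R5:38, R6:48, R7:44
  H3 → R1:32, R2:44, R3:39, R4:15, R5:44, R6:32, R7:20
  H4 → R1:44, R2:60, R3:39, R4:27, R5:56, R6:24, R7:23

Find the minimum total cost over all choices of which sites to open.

212

Open {H2, H3}: assign each demand point to its cheapest open site.
  R1→H2 30, R2→H2 11, R3→H3 39, R4→H3 15, R5→H2 38, R6→H3 32, R7→H3 20
  response time 185, fixed 27 → total 212.
Compare {H1, H2, H3}: response time 172 + fixed 41 = 213.
Compare {H1, H2, H4}: response time 171 + fixed 42 = 213.
Compare {H2, H3, H4}: response time 177 + fixed 38 = 215.
All other subsets cost ≥ 213. Minimum total cost: 212.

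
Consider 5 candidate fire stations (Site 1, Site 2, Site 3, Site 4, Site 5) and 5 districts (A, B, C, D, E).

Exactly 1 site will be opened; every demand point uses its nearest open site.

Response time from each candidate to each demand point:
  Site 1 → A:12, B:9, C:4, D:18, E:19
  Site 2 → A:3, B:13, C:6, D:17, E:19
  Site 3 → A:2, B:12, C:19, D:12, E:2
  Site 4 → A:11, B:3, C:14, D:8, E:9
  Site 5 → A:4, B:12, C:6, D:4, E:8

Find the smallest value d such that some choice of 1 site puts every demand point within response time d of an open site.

Open {Site 5}.
  Farthest demand point is B at response time 12 (to Site 5); all others are ≤ 12.
With {Site 4} the worst case is 14.
With {Site 1} the worst case is 19.
No size-1 selection achieves below 12.

12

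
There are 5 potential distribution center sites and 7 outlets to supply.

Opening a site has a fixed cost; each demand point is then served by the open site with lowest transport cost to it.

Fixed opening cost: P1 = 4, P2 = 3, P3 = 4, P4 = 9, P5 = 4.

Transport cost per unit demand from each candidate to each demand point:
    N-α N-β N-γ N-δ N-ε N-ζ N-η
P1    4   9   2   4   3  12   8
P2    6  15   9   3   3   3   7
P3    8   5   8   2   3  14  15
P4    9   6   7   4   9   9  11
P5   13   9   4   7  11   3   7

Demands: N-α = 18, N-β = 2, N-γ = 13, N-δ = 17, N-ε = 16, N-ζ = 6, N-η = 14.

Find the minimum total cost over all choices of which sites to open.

Open {P1, P2, P3}: assign each demand point to its cheapest open site.
  N-α→P1 18×4=72, N-β→P3 2×5=10, N-γ→P1 13×2=26, N-δ→P3 17×2=34, N-ε→P1 16×3=48, N-ζ→P2 6×3=18, N-η→P2 14×7=98
  transport cost 306, fixed 11 → total 317.
Compare {P1, P3, P5}: transport cost 306 + fixed 12 = 318.
Compare {P1, P2, P3, P5}: transport cost 306 + fixed 15 = 321.
Compare {P1, P2, P3, P4}: transport cost 306 + fixed 20 = 326.
All other subsets cost ≥ 318. Minimum total cost: 317.

317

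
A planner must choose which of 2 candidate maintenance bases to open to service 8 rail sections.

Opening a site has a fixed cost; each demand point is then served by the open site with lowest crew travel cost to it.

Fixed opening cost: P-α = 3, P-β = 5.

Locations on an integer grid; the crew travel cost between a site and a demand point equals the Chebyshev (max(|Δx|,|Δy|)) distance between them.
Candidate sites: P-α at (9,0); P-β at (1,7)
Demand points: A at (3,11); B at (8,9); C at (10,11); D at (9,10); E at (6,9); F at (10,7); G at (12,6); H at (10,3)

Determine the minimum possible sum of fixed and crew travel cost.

57

Open {P-α, P-β}: assign each demand point to its cheapest open site.
  A→P-β 4, B→P-β 7, C→P-β 9, D→P-β 8, E→P-β 5, F→P-α 7, G→P-α 6, H→P-α 3
  crew travel cost 49, fixed 8 → total 57.
Compare {P-β}: crew travel cost 62 + fixed 5 = 67.
Compare {P-α}: crew travel cost 66 + fixed 3 = 69.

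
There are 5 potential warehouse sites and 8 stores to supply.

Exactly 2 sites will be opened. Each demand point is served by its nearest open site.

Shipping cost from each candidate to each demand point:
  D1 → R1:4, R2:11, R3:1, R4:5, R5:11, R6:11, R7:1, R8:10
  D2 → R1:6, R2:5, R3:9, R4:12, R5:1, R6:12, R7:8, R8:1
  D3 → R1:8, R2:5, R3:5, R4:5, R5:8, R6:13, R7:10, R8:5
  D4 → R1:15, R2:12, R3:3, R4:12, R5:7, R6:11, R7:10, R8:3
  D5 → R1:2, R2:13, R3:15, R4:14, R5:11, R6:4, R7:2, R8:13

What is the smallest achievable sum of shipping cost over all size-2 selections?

Open {D1, D2}.
  R1→D1 4, R2→D2 5, R3→D1 1, R4→D1 5, R5→D2 1, R6→D1 11, R7→D1 1, R8→D2 1  ⇒ total 29.
Compare {D2, D5}: total 36.
Compare {D3, D5}: total 36.
No size-2 selection does better; minimum is 29.

29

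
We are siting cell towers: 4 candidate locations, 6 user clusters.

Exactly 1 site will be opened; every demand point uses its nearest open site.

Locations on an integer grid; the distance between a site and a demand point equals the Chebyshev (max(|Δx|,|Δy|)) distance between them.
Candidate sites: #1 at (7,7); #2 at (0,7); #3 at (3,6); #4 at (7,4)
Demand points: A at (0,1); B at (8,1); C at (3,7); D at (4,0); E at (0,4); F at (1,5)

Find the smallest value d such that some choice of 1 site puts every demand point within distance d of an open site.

6

Open {#3}.
  Farthest demand point is D at distance 6 (to #3); all others are ≤ 6.
With {#1} the worst case is 7.
With {#4} the worst case is 7.
No size-1 selection achieves below 6.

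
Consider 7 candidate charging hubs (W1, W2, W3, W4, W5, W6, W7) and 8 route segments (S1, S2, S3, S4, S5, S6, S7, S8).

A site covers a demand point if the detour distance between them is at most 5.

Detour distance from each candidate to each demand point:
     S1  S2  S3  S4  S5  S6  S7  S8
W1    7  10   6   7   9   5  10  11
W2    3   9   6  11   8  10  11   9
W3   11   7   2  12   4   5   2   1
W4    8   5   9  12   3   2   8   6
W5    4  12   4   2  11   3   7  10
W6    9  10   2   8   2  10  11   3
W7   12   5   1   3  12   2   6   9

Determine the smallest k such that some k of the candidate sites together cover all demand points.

Coverage sets (demand points within 5 of each site):
  W1: {S6}
  W2: {S1}
  W3: {S3, S5, S6, S7, S8}
  W4: {S2, S5, S6}
  W5: {S1, S3, S4, S6}
  W6: {S3, S5, S8}
  W7: {S2, S3, S4, S6}
No 2 sites suffice: every size-2 union leaves at least one demand point uncovered.
But {W2, W3, W7} covers everything, so the minimum is 3.

3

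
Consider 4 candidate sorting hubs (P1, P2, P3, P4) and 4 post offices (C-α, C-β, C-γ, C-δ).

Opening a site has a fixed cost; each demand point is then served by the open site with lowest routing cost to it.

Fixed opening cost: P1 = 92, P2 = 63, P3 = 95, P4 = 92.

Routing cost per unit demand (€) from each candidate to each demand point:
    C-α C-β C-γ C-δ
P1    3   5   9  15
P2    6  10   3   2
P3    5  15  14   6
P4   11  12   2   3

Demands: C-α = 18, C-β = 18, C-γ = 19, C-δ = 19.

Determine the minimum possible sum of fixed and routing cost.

394

Open {P1, P2}: assign each demand point to its cheapest open site.
  C-α→P1 18×3=54, C-β→P1 18×5=90, C-γ→P2 19×3=57, C-δ→P2 19×2=38
  routing cost 239, fixed 155 → total 394.
Compare {P1, P4}: routing cost 239 + fixed 184 = 423.
Compare {P2}: routing cost 383 + fixed 63 = 446.
Compare {P1, P2, P4}: routing cost 220 + fixed 247 = 467.
All other subsets cost ≥ 423. Minimum total cost: 394.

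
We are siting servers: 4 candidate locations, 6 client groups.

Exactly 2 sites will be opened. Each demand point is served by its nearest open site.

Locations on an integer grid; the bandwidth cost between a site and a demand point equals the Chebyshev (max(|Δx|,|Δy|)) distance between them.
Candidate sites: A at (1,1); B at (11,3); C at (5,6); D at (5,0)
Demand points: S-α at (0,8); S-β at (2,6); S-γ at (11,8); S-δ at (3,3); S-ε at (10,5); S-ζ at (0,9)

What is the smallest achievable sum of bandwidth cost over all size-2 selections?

23

Open {B, C}.
  S-α→C 5, S-β→C 3, S-γ→B 5, S-δ→C 3, S-ε→B 2, S-ζ→C 5  ⇒ total 23.
Compare {A, C}: total 26.
Compare {C, D}: total 27.
No size-2 selection does better; minimum is 23.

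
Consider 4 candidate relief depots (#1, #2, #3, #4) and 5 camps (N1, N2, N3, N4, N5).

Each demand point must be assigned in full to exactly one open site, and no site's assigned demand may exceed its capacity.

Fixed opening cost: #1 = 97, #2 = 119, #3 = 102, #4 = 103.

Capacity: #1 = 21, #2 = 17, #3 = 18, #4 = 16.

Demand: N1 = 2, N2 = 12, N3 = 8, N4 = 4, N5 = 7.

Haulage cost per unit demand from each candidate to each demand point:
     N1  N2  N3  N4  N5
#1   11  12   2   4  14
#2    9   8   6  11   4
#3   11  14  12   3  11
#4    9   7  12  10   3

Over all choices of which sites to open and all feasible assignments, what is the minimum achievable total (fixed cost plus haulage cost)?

432

Open {#1, #4}; cheapest assignment that respects the capacities:
  #1 (cap 21, load 19): N3, N4, N5 — cost 8×2 + 4×4 + 7×14 = 130
  #4 (cap 16, load 14): N1, N2 — cost 2×9 + 12×7 = 102
  Shipping 232, fixed 200 → total 432.
  Any other capacity-feasible assignment to {#1, #4} ships for at least 232.
Compare {#2, #4}: its best feasible assignment gives total 440.
Compare {#1, #2}: its best feasible assignment gives total 460.
Every other set of open sites that can feasibly serve all demand totals ≥ 440 even under its best assignment. Minimum: 432.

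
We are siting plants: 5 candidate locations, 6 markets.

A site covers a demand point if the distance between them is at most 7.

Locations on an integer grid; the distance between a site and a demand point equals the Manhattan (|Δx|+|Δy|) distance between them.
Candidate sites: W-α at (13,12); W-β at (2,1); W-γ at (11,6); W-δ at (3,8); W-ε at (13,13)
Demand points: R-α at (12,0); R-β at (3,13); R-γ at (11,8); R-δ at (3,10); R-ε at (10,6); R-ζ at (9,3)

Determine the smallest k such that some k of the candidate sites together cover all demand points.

2

Coverage sets (demand points within 7 of each site):
  W-α: {R-γ}
  W-β: {}
  W-γ: {R-α, R-γ, R-ε, R-ζ}
  W-δ: {R-β, R-δ}
  W-ε: {R-γ}
No single site covers all 6 demand points.
But {W-γ, W-δ} covers everything, so the minimum is 2.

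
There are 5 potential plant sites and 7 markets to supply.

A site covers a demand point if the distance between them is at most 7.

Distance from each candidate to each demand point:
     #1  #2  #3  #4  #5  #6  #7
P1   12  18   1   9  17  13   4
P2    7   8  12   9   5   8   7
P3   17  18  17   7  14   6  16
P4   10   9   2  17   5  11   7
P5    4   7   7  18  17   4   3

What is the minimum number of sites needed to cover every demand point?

Coverage sets (demand points within 7 of each site):
  P1: {#3, #7}
  P2: {#1, #5, #7}
  P3: {#4, #6}
  P4: {#3, #5, #7}
  P5: {#1, #2, #3, #6, #7}
No 2 sites suffice: every size-2 union leaves at least one demand point uncovered.
But {P2, P3, P5} covers everything, so the minimum is 3.

3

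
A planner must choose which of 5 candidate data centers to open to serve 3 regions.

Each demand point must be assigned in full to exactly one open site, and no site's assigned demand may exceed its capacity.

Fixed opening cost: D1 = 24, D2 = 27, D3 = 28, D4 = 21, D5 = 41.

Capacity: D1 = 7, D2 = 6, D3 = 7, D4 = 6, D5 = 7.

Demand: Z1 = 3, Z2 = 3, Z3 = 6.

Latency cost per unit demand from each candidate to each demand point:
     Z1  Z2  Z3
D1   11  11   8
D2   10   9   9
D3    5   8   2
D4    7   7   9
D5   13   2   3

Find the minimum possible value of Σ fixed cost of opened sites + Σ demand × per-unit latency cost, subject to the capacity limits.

103

Open {D3, D4}; cheapest assignment that respects the capacities:
  D3 (cap 7, load 6): Z3 — cost 6×2 = 12
  D4 (cap 6, load 6): Z1, Z2 — cost 3×7 + 3×7 = 42
  Shipping 54, fixed 49 → total 103.
  Any other capacity-feasible assignment to {D3, D4} ships for at least 54.
Compare {D4, D5}: its best feasible assignment gives total 122.
Compare {D2, D3}: its best feasible assignment gives total 124.
Every other set of open sites that can feasibly serve all demand totals ≥ 122 even under its best assignment. Minimum: 103.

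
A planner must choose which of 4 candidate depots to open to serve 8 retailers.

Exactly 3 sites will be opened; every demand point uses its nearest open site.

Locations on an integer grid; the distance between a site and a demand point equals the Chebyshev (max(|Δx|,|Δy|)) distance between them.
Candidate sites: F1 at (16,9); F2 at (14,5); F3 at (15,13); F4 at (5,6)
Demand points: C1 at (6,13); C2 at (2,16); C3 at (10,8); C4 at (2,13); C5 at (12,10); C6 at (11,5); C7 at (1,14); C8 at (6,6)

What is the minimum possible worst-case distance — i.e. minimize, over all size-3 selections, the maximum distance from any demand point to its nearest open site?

Open {F1, F2, F4}.
  Farthest demand point is C2 at distance 10 (to F4); all others are ≤ 10.
With {F1, F3, F4} the worst case is 10.
With {F2, F3, F4} the worst case is 10.
No size-3 selection achieves below 10.

10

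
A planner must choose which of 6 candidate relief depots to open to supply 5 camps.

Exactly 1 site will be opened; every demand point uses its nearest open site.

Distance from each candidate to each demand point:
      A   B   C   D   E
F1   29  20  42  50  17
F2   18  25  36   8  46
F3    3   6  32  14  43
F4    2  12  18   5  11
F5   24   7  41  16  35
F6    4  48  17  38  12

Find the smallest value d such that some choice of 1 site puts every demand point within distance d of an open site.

Open {F4}.
  Farthest demand point is C at distance 18 (to F4); all others are ≤ 18.
With {F5} the worst case is 41.
With {F3} the worst case is 43.
No size-1 selection achieves below 18.

18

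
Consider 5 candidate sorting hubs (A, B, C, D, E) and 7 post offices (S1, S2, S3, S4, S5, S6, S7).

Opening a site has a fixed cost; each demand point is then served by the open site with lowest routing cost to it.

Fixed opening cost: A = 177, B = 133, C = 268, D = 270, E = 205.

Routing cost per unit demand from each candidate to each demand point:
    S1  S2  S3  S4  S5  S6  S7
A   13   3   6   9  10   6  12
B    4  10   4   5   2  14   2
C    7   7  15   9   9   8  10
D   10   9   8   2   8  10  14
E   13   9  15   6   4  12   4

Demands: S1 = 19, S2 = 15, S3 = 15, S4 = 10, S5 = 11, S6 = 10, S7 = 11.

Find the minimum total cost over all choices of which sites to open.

645

Open {A, B}: assign each demand point to its cheapest open site.
  S1→B 19×4=76, S2→A 15×3=45, S3→B 15×4=60, S4→B 10×5=50, S5→B 11×2=22, S6→A 10×6=60, S7→B 11×2=22
  routing cost 335, fixed 310 → total 645.
Compare {B}: routing cost 520 + fixed 133 = 653.
Compare {B, C}: routing cost 415 + fixed 401 = 816.
Compare {B, E}: routing cost 485 + fixed 338 = 823.
All other subsets cost ≥ 653. Minimum total cost: 645.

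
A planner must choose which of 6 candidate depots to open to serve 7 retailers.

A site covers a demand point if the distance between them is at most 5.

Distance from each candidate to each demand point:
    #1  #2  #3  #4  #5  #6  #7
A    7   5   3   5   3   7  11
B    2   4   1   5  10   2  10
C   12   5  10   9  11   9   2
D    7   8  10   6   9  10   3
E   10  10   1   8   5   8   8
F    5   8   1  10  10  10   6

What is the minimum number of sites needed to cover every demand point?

3

Coverage sets (demand points within 5 of each site):
  A: {#2, #3, #4, #5}
  B: {#1, #2, #3, #4, #6}
  C: {#2, #7}
  D: {#7}
  E: {#3, #5}
  F: {#1, #3}
No 2 sites suffice: every size-2 union leaves at least one demand point uncovered.
But {A, B, C} covers everything, so the minimum is 3.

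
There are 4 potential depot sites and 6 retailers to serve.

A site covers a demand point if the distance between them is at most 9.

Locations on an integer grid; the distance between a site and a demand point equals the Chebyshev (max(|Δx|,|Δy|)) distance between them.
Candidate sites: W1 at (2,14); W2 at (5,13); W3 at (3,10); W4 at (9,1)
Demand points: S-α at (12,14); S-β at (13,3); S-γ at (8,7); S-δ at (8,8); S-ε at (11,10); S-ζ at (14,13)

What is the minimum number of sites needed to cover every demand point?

Coverage sets (demand points within 9 of each site):
  W1: {S-γ, S-δ, S-ε}
  W2: {S-α, S-γ, S-δ, S-ε, S-ζ}
  W3: {S-α, S-γ, S-δ, S-ε}
  W4: {S-β, S-γ, S-δ, S-ε}
No single site covers all 6 demand points.
But {W2, W4} covers everything, so the minimum is 2.

2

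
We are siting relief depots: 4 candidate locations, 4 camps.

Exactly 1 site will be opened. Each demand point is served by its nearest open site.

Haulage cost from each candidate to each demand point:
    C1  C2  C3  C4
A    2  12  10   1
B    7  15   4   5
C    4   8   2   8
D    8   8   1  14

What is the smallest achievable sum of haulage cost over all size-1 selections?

22

Open {C}.
  C1→C 4, C2→C 8, C3→C 2, C4→C 8  ⇒ total 22.
Compare {A}: total 25.
Compare {B}: total 31.
No size-1 selection does better; minimum is 22.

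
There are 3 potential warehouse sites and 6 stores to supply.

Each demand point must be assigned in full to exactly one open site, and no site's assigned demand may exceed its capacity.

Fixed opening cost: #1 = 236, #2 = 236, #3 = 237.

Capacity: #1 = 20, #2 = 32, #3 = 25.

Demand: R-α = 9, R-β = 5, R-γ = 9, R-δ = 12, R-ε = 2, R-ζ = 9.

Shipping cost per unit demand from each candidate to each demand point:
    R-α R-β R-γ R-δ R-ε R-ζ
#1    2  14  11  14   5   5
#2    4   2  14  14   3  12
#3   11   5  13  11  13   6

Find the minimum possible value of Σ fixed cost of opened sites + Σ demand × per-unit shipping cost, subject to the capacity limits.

Open {#1, #2}; cheapest assignment that respects the capacities:
  #1 (cap 20, load 18): R-γ, R-ζ — cost 9×11 + 9×5 = 144
  #2 (cap 32, load 28): R-α, R-β, R-δ, R-ε — cost 9×4 + 5×2 + 12×14 + 2×3 = 220
  Shipping 364, fixed 472 → total 836.
  Any other capacity-feasible assignment to {#1, #2} ships for at least 364.
Compare {#2, #3}: its best feasible assignment gives total 837.
Compare {#1, #2, #3}: its best feasible assignment gives total 1028.
Every other set of open sites that can feasibly serve all demand totals ≥ 837 even under its best assignment. Minimum: 836.

836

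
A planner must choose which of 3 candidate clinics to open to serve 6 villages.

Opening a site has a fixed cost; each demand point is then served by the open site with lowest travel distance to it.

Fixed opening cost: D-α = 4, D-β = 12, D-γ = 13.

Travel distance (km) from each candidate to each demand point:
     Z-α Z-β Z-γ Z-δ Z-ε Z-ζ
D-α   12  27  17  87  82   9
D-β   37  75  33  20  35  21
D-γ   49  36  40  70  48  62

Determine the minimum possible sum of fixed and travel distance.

Open {D-α, D-β}: assign each demand point to its cheapest open site.
  Z-α→D-α 12, Z-β→D-α 27, Z-γ→D-α 17, Z-δ→D-β 20, Z-ε→D-β 35, Z-ζ→D-α 9
  travel distance 120, fixed 16 → total 136.
Compare {D-α, D-β, D-γ}: travel distance 120 + fixed 29 = 149.
Compare {D-α, D-γ}: travel distance 183 + fixed 17 = 200.
Compare {D-β, D-γ}: travel distance 182 + fixed 25 = 207.
All other subsets cost ≥ 149. Minimum total cost: 136.

136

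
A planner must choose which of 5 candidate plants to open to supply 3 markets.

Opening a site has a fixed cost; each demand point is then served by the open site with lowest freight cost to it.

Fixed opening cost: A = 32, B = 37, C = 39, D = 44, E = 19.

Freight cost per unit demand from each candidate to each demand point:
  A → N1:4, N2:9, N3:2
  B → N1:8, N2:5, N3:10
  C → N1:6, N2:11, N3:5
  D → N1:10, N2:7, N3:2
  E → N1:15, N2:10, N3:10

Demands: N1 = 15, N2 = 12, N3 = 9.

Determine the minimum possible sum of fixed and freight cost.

Open {A, B}: assign each demand point to its cheapest open site.
  N1→A 15×4=60, N2→B 12×5=60, N3→A 9×2=18
  freight cost 138, fixed 69 → total 207.
Compare {A}: freight cost 186 + fixed 32 = 218.
Compare {A, B, E}: freight cost 138 + fixed 88 = 226.
Compare {A, E}: freight cost 186 + fixed 51 = 237.
All other subsets cost ≥ 218. Minimum total cost: 207.

207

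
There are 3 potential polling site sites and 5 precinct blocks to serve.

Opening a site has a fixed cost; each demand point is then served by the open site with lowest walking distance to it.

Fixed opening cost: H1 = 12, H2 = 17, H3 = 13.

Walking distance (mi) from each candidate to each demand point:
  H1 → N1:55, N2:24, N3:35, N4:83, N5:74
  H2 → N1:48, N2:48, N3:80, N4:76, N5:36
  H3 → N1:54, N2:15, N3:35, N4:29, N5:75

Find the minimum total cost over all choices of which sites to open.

Open {H2, H3}: assign each demand point to its cheapest open site.
  N1→H2 48, N2→H3 15, N3→H3 35, N4→H3 29, N5→H2 36
  walking distance 163, fixed 30 → total 193.
Compare {H1, H2, H3}: walking distance 163 + fixed 42 = 205.
Compare {H3}: walking distance 208 + fixed 13 = 221.
Compare {H1, H3}: walking distance 207 + fixed 25 = 232.
All other subsets cost ≥ 205. Minimum total cost: 193.

193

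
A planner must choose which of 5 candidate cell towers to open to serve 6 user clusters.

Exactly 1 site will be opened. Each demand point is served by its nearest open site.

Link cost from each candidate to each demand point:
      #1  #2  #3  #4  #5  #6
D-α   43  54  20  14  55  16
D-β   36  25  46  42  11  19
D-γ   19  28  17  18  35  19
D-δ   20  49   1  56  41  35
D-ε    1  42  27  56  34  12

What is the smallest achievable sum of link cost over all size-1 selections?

136

Open {D-γ}.
  #1→D-γ 19, #2→D-γ 28, #3→D-γ 17, #4→D-γ 18, #5→D-γ 35, #6→D-γ 19  ⇒ total 136.
Compare {D-ε}: total 172.
Compare {D-β}: total 179.
No size-1 selection does better; minimum is 136.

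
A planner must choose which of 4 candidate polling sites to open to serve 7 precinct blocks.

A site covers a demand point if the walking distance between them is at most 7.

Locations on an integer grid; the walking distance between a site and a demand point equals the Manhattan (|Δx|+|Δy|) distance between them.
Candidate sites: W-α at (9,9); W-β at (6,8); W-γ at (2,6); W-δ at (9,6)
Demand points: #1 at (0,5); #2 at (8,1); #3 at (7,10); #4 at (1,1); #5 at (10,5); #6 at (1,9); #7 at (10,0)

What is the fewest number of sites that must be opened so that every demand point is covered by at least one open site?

Coverage sets (demand points within 7 of each site):
  W-α: {#3, #5}
  W-β: {#3, #5, #6}
  W-γ: {#1, #4, #6}
  W-δ: {#2, #3, #5, #7}
No single site covers all 7 demand points.
But {W-γ, W-δ} covers everything, so the minimum is 2.

2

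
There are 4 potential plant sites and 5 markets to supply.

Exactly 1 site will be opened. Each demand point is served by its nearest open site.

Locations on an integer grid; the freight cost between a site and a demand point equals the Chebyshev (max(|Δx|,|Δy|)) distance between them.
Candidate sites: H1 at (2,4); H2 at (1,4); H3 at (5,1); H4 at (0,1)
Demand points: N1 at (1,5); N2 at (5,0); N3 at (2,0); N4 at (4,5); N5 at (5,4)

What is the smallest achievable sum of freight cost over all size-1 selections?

Open {H1}.
  N1→H1 1, N2→H1 4, N3→H1 4, N4→H1 2, N5→H1 3  ⇒ total 14.
Compare {H3}: total 15.
Compare {H2}: total 16.
No size-1 selection does better; minimum is 14.

14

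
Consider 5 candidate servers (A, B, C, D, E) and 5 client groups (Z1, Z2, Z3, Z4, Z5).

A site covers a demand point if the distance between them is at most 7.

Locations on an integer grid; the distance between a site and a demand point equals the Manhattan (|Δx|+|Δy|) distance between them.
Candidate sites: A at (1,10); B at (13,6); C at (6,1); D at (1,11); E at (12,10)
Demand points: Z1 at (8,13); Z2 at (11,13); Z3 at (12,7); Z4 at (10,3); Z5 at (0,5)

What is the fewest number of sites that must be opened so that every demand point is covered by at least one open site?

3

Coverage sets (demand points within 7 of each site):
  A: {Z5}
  B: {Z3, Z4}
  C: {Z4}
  D: {Z5}
  E: {Z1, Z2, Z3}
No 2 sites suffice: every size-2 union leaves at least one demand point uncovered.
But {A, B, E} covers everything, so the minimum is 3.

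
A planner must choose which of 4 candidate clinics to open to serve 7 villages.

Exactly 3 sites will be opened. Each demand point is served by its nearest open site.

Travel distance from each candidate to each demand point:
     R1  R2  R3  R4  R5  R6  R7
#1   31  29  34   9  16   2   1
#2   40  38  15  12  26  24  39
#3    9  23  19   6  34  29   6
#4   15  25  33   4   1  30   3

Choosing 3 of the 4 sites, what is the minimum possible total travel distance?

Open {#1, #3, #4}.
  R1→#3 9, R2→#3 23, R3→#3 19, R4→#4 4, R5→#4 1, R6→#1 2, R7→#1 1  ⇒ total 59.
Compare {#1, #2, #4}: total 63.
Compare {#1, #2, #3}: total 72.
No size-3 selection does better; minimum is 59.

59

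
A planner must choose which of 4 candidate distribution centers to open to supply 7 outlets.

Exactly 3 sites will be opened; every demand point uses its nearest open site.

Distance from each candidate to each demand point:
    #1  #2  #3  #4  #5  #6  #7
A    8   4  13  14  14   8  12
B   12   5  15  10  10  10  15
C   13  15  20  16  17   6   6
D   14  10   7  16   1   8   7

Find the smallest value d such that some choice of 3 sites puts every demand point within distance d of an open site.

Open {A, B, D}.
  Farthest demand point is #4 at distance 10 (to B); all others are ≤ 10.
With {B, C, D} the worst case is 12.
With {A, B, C} the worst case is 13.
No size-3 selection achieves below 10.

10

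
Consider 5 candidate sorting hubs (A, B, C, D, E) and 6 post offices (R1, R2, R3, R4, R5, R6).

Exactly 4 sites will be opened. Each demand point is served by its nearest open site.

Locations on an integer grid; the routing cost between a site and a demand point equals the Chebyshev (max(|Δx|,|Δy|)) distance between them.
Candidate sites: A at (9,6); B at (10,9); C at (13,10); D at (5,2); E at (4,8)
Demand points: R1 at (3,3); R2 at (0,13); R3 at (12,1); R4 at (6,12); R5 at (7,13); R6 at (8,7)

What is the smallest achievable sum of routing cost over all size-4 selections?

21

Open {A, B, D, E}.
  R1→D 2, R2→E 5, R3→A 5, R4→B 4, R5→B 4, R6→A 1  ⇒ total 21.
Compare {A, C, D, E}: total 22.
Compare {A, B, C, E}: total 24.
No size-4 selection does better; minimum is 21.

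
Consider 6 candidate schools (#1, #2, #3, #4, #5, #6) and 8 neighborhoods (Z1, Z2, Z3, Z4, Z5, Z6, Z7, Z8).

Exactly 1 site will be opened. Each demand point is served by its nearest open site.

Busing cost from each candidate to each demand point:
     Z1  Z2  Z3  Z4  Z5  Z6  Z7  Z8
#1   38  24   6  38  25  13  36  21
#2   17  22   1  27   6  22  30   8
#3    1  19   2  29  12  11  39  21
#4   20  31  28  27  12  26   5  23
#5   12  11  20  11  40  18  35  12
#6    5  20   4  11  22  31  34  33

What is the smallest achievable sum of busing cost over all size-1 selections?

Open {#2}.
  Z1→#2 17, Z2→#2 22, Z3→#2 1, Z4→#2 27, Z5→#2 6, Z6→#2 22, Z7→#2 30, Z8→#2 8  ⇒ total 133.
Compare {#3}: total 134.
Compare {#5}: total 159.
No size-1 selection does better; minimum is 133.

133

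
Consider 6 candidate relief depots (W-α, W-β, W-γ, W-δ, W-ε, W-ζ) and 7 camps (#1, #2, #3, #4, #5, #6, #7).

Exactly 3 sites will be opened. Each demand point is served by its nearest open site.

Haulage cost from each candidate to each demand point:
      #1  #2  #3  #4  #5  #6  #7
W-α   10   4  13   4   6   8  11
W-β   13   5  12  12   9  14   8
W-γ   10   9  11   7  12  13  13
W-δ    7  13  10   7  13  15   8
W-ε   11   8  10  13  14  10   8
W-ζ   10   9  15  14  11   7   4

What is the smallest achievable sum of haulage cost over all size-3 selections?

Open {W-α, W-δ, W-ζ}.
  #1→W-δ 7, #2→W-α 4, #3→W-δ 10, #4→W-α 4, #5→W-α 6, #6→W-ζ 7, #7→W-ζ 4  ⇒ total 42.
Compare {W-α, W-ε, W-ζ}: total 45.
Compare {W-α, W-γ, W-ζ}: total 46.
No size-3 selection does better; minimum is 42.

42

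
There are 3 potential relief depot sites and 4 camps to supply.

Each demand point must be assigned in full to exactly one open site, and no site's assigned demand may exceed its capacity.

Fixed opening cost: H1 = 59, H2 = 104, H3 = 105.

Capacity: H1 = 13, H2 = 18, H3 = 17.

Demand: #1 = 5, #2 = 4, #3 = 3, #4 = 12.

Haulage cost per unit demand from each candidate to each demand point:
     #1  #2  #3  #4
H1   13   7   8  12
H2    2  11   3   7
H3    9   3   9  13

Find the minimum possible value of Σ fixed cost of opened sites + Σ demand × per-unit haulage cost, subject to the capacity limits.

309

Open {H1, H2}; cheapest assignment that respects the capacities:
  H1 (cap 13, load 7): #2, #3 — cost 4×7 + 3×8 = 52
  H2 (cap 18, load 17): #1, #4 — cost 5×2 + 12×7 = 94
  Shipping 146, fixed 163 → total 309.
  Any other capacity-feasible assignment to {H1, H2} ships for at least 146.
Compare {H2, H3}: its best feasible assignment gives total 342.
Compare {H1, H3}: its best feasible assignment gives total 392.
Every other set of open sites that can feasibly serve all demand totals ≥ 342 even under its best assignment. Minimum: 309.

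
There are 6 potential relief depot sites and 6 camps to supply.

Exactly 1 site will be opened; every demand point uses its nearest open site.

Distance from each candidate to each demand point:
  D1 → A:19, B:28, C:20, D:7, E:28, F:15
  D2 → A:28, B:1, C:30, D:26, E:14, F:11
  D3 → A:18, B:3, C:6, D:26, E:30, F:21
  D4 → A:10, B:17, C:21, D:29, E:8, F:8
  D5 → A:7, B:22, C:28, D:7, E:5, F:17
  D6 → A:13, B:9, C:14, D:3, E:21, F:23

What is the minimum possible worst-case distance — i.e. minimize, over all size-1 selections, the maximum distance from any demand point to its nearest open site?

Open {D6}.
  Farthest demand point is F at distance 23 (to D6); all others are ≤ 23.
With {D1} the worst case is 28.
With {D5} the worst case is 28.
No size-1 selection achieves below 23.

23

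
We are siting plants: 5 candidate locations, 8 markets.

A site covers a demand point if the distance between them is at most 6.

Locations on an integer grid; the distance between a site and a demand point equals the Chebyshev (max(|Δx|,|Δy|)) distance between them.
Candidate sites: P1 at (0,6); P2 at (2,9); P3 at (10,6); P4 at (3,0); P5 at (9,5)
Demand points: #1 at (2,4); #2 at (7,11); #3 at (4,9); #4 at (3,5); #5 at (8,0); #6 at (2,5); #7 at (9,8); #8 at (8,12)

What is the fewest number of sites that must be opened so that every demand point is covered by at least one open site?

2

Coverage sets (demand points within 6 of each site):
  P1: {#1, #3, #4, #6}
  P2: {#1, #2, #3, #4, #6, #8}
  P3: {#2, #3, #5, #7, #8}
  P4: {#1, #4, #5, #6}
  P5: {#2, #3, #4, #5, #7}
No single site covers all 8 demand points.
But {P1, P3} covers everything, so the minimum is 2.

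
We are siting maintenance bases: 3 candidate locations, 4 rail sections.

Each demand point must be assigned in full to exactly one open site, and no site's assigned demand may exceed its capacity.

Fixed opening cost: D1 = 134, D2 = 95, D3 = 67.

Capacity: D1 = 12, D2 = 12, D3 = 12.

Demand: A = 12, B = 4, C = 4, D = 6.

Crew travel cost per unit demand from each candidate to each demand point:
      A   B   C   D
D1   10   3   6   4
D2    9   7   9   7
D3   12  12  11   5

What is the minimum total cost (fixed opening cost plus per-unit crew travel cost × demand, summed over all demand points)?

Open {D1, D2, D3}; cheapest assignment that respects the capacities:
  D1 (cap 12, load 8): B, C — cost 4×3 + 4×6 = 36
  D2 (cap 12, load 12): A — cost 12×9 = 108
  D3 (cap 12, load 6): D — cost 6×5 = 30
  Shipping 174, fixed 296 → total 470.
  Any other capacity-feasible assignment to {D1, D2, D3} ships for at least 174.
Total demand is 26 and no other set of sites has combined capacity ≥ 26, so {D1, D2, D3} is the only feasible choice of open sites. Minimum: 470.

470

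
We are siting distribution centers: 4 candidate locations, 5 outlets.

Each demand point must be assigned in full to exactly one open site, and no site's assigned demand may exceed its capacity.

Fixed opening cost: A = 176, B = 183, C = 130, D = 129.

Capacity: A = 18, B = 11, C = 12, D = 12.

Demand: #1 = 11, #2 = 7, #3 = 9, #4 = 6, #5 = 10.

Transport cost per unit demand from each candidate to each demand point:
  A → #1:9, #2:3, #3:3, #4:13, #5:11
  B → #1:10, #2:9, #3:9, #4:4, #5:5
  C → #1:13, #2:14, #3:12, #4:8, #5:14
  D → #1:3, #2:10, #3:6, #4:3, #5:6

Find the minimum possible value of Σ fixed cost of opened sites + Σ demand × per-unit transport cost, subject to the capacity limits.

797

Open {A, B, C, D}; cheapest assignment that respects the capacities:
  A (cap 18, load 16): #2, #3 — cost 7×3 + 9×3 = 48
  B (cap 11, load 10): #5 — cost 10×5 = 50
  C (cap 12, load 6): #4 — cost 6×8 = 48
  D (cap 12, load 11): #1 — cost 11×3 = 33
  Shipping 179, fixed 618 → total 797.
  Any other capacity-feasible assignment to {A, B, C, D} ships for at least 179.
Total demand is 43 and no other set of sites has combined capacity ≥ 43, so {A, B, C, D} is the only feasible choice of open sites. Minimum: 797.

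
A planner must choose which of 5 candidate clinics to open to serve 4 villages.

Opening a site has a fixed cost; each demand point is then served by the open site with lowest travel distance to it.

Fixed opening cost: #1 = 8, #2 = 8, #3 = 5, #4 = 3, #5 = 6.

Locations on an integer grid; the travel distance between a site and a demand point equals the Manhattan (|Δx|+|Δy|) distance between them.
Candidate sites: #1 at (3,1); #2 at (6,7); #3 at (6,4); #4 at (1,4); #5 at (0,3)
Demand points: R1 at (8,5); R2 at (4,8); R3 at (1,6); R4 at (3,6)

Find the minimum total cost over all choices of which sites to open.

Open {#3, #4}: assign each demand point to its cheapest open site.
  R1→#3 3, R2→#3 6, R3→#4 2, R4→#4 4
  travel distance 15, fixed 8 → total 23.
Compare {#4}: travel distance 21 + fixed 3 = 24.
Compare {#2, #4}: travel distance 13 + fixed 11 = 24.
Compare {#2}: travel distance 17 + fixed 8 = 25.
All other subsets cost ≥ 24. Minimum total cost: 23.

23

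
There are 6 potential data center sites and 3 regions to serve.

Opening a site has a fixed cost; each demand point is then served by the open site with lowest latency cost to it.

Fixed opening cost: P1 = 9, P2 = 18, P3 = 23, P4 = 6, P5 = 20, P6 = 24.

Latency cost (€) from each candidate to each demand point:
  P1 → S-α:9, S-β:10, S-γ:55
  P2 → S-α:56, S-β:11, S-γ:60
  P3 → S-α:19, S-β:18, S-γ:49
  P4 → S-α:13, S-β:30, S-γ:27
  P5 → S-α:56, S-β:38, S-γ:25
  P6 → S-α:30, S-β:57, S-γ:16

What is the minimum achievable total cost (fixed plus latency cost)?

Open {P1, P4}: assign each demand point to its cheapest open site.
  S-α→P1 9, S-β→P1 10, S-γ→P4 27
  latency cost 46, fixed 15 → total 61.
Compare {P1, P6}: latency cost 35 + fixed 33 = 68.
Compare {P1, P5}: latency cost 44 + fixed 29 = 73.
Compare {P1, P4, P6}: latency cost 35 + fixed 39 = 74.
All other subsets cost ≥ 68. Minimum total cost: 61.

61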